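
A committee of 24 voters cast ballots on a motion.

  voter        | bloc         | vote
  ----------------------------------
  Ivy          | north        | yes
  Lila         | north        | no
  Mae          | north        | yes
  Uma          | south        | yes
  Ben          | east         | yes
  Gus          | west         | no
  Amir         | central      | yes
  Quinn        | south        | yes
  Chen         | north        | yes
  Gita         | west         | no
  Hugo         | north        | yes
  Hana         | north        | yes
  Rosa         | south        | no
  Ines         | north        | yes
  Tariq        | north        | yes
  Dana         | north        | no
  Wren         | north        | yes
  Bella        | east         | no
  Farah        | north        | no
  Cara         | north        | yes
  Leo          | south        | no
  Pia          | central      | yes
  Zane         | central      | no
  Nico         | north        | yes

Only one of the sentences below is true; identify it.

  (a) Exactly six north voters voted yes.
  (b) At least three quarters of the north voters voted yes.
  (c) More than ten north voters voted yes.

(b)

|A| = 13, |A ∩ B| = 10, |A ∖ B| = 3.
(a) requires |A ∩ B| = 6: false.
(b) requires |A ∩ B| / |A| ≥ 3/4: true.
(c) requires |A ∩ B| > 10: false.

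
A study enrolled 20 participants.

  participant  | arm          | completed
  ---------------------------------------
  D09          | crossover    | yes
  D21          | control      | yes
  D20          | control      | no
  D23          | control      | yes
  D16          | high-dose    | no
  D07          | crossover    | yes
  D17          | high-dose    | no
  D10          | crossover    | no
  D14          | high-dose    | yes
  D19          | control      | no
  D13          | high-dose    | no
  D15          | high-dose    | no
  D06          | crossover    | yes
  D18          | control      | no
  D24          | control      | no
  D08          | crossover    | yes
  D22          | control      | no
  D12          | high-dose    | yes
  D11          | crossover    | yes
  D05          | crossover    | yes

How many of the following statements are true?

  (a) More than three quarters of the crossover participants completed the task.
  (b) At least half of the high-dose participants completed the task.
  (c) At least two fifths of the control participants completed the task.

1

(a) crossover: |A| = 7, |A ∩ B| = 6; needs |A ∩ B| / |A| > 3/4 — true.
(b) high-dose: |A| = 6, |A ∩ B| = 2; needs |A ∩ B| ≥ |A ∖ B| — false.
(c) control: |A| = 7, |A ∩ B| = 2; needs |A ∩ B| / |A| ≥ 2/5 — false.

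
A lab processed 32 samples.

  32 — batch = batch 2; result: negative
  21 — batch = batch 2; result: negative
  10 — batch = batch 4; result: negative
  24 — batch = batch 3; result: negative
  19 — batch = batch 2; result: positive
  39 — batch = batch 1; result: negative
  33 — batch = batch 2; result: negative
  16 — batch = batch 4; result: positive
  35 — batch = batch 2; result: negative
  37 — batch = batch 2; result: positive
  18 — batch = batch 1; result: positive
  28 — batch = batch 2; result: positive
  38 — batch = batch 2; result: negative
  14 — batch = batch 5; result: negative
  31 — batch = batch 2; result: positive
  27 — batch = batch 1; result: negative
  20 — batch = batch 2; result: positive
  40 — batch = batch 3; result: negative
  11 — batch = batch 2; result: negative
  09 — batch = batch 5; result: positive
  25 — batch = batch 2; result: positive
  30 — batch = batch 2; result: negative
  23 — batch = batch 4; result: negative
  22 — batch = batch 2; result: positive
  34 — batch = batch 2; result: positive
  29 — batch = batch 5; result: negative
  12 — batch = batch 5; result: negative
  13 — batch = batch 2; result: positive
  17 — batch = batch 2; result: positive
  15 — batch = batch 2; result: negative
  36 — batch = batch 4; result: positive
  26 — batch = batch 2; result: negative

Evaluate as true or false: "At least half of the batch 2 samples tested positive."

'At least half of the batch 2 samples tested positive' holds iff |A ∩ B| ≥ |A ∖ B|.
|A| = 19, |A ∩ B| = 10, |A ∖ B| = 9.
10 > 9, so the statement is true.

True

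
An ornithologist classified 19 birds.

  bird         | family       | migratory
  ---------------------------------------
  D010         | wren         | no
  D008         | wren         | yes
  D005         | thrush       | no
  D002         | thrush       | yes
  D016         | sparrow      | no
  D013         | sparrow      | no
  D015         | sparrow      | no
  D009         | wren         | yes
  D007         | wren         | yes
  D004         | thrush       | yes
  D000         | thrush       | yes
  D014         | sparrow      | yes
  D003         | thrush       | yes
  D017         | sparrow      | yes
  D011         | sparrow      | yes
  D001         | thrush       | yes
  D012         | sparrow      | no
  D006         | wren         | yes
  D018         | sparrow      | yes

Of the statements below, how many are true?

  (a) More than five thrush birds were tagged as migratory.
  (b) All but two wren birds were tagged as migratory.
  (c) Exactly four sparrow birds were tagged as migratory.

(a) thrush: |A| = 6, |A ∩ B| = 5; needs |A ∩ B| > 5 — false.
(b) wren: |A| = 5, |A ∩ B| = 4; needs |A ∖ B| = 2 — false.
(c) sparrow: |A| = 8, |A ∩ B| = 4; needs |A ∩ B| = 4 — true.

1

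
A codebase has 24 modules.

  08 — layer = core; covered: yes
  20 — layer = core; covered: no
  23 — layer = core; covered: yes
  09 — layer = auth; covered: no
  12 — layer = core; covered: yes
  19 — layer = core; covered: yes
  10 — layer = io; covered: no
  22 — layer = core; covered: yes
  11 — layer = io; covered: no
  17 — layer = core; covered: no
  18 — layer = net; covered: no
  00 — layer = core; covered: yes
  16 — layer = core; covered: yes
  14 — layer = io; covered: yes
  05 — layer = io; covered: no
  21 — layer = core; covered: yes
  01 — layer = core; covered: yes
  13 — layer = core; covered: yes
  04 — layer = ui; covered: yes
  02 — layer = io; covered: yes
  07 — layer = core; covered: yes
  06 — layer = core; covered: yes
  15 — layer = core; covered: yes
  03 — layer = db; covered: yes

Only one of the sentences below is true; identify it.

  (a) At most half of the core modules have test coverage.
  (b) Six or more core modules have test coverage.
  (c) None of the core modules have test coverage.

|A| = 15, |A ∩ B| = 13, |A ∖ B| = 2.
(a) requires |A ∩ B| ≤ |A ∖ B|: false.
(b) requires |A ∩ B| ≥ 6: true.
(c) requires A ∩ B = ∅ (|A ∩ B| = 0): false.

(b)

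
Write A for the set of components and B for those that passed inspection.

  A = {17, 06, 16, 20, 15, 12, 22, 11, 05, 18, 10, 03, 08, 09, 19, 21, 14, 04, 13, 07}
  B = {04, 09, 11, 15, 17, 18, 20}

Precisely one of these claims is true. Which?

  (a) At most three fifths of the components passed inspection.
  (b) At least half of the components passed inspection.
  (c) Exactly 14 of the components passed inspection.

(a)

|A| = 20, |A ∩ B| = 7, |A ∖ B| = 13.
(a) requires |A ∩ B| / |A| ≤ 3/5: true.
(b) requires |A ∩ B| ≥ |A ∖ B|: false.
(c) requires |A ∩ B| = 14: false.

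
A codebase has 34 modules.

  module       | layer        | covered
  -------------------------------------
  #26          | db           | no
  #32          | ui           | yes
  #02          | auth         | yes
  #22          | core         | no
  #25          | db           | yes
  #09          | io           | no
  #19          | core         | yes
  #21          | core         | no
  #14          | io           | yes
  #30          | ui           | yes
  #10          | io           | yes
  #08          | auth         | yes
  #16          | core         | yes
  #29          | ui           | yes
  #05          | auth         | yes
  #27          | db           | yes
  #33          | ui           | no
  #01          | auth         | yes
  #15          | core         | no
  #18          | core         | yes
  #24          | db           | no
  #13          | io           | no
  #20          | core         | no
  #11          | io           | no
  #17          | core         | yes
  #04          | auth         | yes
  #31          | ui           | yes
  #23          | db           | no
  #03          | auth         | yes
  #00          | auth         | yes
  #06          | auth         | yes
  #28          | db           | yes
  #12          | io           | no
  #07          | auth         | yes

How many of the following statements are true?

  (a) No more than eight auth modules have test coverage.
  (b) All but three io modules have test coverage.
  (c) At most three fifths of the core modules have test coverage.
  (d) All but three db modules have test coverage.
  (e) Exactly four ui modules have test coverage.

3

(a) auth: |A| = 9, |A ∩ B| = 9; needs |A ∩ B| ≤ 8 — false.
(b) io: |A| = 6, |A ∩ B| = 2; needs |A ∖ B| = 3 — false.
(c) core: |A| = 8, |A ∩ B| = 4; needs |A ∩ B| / |A| ≤ 3/5 — true.
(d) db: |A| = 6, |A ∩ B| = 3; needs |A ∖ B| = 3 — true.
(e) ui: |A| = 5, |A ∩ B| = 4; needs |A ∩ B| = 4 — true.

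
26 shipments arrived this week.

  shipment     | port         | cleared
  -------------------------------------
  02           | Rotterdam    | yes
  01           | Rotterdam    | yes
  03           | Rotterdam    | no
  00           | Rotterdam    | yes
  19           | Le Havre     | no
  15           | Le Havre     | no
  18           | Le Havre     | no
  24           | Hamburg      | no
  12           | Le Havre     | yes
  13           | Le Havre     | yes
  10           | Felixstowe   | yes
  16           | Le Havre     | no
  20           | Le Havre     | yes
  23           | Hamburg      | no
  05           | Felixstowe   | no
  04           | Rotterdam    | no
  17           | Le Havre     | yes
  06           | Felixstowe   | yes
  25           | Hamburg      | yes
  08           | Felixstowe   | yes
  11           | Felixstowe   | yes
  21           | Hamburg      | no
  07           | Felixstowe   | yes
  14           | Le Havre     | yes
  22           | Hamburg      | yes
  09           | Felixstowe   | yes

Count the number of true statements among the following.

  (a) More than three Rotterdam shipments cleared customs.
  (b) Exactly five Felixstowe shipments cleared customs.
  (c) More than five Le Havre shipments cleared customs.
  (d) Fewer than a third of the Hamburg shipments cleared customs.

(a) Rotterdam: |A| = 5, |A ∩ B| = 3; needs |A ∩ B| > 3 — false.
(b) Felixstowe: |A| = 7, |A ∩ B| = 6; needs |A ∩ B| = 5 — false.
(c) Le Havre: |A| = 9, |A ∩ B| = 5; needs |A ∩ B| > 5 — false.
(d) Hamburg: |A| = 5, |A ∩ B| = 2; needs |A ∩ B| / |A| < 1/3 — false.

0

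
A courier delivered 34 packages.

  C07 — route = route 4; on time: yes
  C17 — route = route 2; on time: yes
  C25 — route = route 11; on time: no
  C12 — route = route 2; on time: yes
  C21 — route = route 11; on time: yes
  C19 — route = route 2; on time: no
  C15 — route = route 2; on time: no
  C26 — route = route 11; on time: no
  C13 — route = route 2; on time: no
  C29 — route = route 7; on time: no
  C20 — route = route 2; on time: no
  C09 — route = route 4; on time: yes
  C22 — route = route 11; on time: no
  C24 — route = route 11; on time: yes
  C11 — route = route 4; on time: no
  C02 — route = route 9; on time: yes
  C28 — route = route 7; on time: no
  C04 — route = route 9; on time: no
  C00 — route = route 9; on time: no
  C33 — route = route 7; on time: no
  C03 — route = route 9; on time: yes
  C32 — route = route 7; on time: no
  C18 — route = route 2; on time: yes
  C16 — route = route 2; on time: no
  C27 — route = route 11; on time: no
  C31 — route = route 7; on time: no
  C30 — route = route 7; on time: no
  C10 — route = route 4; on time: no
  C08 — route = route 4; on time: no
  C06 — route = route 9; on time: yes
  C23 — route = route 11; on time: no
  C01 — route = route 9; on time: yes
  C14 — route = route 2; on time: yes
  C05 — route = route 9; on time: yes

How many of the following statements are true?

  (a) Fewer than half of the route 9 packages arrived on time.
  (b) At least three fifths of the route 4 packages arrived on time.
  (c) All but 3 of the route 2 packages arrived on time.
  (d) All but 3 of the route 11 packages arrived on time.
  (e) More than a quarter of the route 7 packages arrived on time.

(a) route 9: |A| = 7, |A ∩ B| = 5; needs |A ∩ B| < |A ∖ B| — false.
(b) route 4: |A| = 5, |A ∩ B| = 2; needs |A ∩ B| / |A| ≥ 3/5 — false.
(c) route 2: |A| = 9, |A ∩ B| = 4; needs |A ∖ B| = 3 — false.
(d) route 11: |A| = 7, |A ∩ B| = 2; needs |A ∖ B| = 3 — false.
(e) route 7: |A| = 6, |A ∩ B| = 0; needs |A ∩ B| / |A| > 1/4 — false.

0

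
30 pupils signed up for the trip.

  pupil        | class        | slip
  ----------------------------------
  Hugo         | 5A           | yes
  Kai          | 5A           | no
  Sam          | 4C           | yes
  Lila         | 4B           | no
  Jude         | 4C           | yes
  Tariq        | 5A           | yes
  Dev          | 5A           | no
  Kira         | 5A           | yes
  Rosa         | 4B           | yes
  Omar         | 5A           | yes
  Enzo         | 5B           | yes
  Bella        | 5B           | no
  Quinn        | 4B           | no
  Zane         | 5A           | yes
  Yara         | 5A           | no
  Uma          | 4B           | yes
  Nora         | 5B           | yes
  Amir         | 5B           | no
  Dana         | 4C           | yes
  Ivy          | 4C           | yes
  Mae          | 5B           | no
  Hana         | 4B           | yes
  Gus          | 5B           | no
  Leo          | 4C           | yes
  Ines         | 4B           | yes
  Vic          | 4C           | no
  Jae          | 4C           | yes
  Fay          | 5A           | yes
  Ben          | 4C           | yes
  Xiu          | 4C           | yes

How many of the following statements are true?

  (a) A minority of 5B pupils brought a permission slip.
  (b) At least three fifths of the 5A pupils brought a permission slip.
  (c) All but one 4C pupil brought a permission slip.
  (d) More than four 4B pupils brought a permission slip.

3

(a) 5B: |A| = 6, |A ∩ B| = 2; needs |A ∩ B| < |A ∖ B| — true.
(b) 5A: |A| = 9, |A ∩ B| = 6; needs |A ∩ B| / |A| ≥ 3/5 — true.
(c) 4C: |A| = 9, |A ∩ B| = 8; needs |A ∖ B| = 1 — true.
(d) 4B: |A| = 6, |A ∩ B| = 4; needs |A ∩ B| > 4 — false.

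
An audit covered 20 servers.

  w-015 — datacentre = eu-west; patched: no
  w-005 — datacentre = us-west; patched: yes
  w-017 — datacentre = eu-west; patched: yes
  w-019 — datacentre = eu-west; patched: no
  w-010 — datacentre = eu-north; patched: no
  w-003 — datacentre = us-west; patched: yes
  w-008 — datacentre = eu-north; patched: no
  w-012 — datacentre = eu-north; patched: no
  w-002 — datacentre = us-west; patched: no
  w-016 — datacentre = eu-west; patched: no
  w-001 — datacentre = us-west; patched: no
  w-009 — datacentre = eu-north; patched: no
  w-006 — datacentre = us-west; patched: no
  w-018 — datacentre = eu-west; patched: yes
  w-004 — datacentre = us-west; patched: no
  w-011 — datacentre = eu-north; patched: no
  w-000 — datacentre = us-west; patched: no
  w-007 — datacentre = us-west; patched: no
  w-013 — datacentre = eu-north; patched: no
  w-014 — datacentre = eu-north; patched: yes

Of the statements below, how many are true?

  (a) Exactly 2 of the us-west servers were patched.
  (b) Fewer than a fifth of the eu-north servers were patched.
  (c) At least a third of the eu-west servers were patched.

3

(a) us-west: |A| = 8, |A ∩ B| = 2; needs |A ∩ B| = 2 — true.
(b) eu-north: |A| = 7, |A ∩ B| = 1; needs |A ∩ B| / |A| < 1/5 — true.
(c) eu-west: |A| = 5, |A ∩ B| = 2; needs |A ∩ B| / |A| ≥ 1/3 — true.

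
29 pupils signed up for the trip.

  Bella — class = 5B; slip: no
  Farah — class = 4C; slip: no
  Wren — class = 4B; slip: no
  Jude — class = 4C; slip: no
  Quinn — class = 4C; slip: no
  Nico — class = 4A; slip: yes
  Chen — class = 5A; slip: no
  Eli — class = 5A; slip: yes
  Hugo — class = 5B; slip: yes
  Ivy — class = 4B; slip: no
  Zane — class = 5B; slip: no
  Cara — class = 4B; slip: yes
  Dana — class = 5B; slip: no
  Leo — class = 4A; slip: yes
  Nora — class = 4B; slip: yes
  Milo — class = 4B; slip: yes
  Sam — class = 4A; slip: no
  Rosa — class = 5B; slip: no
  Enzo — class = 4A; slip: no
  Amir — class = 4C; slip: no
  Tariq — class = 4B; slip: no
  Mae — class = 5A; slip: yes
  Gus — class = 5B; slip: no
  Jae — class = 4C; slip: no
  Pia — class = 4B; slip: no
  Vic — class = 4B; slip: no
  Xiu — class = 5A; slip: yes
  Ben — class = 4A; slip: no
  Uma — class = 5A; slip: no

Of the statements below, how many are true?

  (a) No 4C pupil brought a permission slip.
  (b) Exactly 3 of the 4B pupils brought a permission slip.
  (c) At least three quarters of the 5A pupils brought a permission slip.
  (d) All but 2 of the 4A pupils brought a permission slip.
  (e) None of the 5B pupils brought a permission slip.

2

(a) 4C: |A| = 5, |A ∩ B| = 0; needs A ∩ B = ∅ (|A ∩ B| = 0) — true.
(b) 4B: |A| = 8, |A ∩ B| = 3; needs |A ∩ B| = 3 — true.
(c) 5A: |A| = 5, |A ∩ B| = 3; needs |A ∩ B| / |A| ≥ 3/4 — false.
(d) 4A: |A| = 5, |A ∩ B| = 2; needs |A ∖ B| = 2 — false.
(e) 5B: |A| = 6, |A ∩ B| = 1; needs A ∩ B = ∅ (|A ∩ B| = 0) — false.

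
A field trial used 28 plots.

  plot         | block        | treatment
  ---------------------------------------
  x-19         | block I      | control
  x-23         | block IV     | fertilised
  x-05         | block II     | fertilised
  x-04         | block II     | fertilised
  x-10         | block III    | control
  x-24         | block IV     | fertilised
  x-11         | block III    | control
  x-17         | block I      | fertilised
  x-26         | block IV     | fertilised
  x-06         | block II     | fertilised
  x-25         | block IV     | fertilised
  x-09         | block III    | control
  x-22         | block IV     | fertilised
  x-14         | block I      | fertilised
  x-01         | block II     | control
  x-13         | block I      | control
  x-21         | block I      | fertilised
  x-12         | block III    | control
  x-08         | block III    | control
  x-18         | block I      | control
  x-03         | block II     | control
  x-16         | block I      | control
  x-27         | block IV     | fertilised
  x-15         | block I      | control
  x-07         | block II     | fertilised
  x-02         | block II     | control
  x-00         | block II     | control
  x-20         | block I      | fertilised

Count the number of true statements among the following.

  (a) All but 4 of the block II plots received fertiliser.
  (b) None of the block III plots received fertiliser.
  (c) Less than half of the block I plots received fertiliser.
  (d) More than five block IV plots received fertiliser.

(a) block II: |A| = 8, |A ∩ B| = 4; needs |A ∖ B| = 4 — true.
(b) block III: |A| = 5, |A ∩ B| = 0; needs A ∩ B = ∅ (|A ∩ B| = 0) — true.
(c) block I: |A| = 9, |A ∩ B| = 4; needs |A ∩ B| < |A ∖ B| — true.
(d) block IV: |A| = 6, |A ∩ B| = 6; needs |A ∩ B| > 5 — true.

4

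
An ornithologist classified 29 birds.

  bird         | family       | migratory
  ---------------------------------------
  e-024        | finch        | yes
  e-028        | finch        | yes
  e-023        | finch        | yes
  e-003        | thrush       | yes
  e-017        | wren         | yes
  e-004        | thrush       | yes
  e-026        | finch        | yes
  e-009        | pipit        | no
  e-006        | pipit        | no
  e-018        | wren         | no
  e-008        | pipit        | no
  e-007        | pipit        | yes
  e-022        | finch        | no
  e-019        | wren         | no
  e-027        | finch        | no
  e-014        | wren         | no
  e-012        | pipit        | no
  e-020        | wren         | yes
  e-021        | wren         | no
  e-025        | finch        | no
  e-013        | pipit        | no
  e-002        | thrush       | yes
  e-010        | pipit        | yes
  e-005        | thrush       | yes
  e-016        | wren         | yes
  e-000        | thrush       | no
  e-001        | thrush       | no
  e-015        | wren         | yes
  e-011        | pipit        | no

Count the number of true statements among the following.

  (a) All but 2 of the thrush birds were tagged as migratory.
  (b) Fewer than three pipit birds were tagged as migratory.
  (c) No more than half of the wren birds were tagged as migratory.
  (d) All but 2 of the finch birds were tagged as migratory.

3

(a) thrush: |A| = 6, |A ∩ B| = 4; needs |A ∖ B| = 2 — true.
(b) pipit: |A| = 8, |A ∩ B| = 2; needs |A ∩ B| < 3 — true.
(c) wren: |A| = 8, |A ∩ B| = 4; needs |A ∩ B| ≤ |A ∖ B| — true.
(d) finch: |A| = 7, |A ∩ B| = 4; needs |A ∖ B| = 2 — false.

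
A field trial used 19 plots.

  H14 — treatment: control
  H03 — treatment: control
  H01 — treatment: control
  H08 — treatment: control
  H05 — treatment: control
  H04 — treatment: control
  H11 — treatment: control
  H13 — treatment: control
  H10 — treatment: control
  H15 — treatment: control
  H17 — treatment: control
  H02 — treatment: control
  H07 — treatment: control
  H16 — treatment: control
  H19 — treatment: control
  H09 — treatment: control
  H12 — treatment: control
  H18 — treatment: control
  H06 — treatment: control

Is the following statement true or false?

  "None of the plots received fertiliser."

True

'None of the plots received fertiliser' holds iff A ∩ B = ∅ (|A ∩ B| = 0).
|A| = 19, |A ∩ B| = 0, |A ∖ B| = 19.
So the statement is true.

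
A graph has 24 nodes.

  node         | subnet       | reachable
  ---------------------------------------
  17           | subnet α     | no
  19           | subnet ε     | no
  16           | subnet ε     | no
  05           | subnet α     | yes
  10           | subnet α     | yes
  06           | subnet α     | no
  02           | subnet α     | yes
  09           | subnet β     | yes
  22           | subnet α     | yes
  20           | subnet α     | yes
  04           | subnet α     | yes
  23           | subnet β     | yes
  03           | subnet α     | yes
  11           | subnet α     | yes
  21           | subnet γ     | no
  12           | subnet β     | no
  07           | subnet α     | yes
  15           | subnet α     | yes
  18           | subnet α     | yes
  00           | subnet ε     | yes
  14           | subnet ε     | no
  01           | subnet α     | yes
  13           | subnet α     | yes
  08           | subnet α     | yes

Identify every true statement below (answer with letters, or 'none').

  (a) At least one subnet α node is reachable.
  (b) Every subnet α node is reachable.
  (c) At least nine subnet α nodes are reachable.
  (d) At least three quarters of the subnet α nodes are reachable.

|A| = 16, |A ∩ B| = 14, |A ∖ B| = 2.
(a) A ∩ B ≠ ∅ (|A ∩ B| ≥ 1): holds.
(b) A ⊆ B, i.e. every element of A is in B (|A ∖ B| = 0): fails.
(c) |A ∩ B| ≥ 9: holds.
(d) |A ∩ B| / |A| ≥ 3/4: holds.

(a), (c), (d)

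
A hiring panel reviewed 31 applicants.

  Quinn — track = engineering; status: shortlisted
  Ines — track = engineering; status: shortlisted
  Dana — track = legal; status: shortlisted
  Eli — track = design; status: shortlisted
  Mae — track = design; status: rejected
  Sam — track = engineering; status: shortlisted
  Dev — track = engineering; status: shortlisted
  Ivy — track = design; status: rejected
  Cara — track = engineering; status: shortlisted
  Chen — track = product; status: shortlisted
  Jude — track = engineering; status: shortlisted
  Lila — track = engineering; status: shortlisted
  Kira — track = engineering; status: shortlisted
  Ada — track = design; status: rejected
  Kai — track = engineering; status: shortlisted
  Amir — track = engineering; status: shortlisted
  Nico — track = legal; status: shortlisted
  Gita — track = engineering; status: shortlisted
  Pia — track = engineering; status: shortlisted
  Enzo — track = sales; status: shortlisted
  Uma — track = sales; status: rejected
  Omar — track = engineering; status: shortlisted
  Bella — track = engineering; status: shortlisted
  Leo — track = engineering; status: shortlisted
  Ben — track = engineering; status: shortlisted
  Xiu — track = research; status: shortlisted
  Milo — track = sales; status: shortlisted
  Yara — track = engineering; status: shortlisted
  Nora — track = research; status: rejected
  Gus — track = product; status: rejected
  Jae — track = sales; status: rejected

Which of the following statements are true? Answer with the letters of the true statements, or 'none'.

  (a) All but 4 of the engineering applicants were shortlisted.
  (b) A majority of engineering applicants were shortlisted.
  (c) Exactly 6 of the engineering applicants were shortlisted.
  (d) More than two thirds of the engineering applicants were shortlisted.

|A| = 17, |A ∩ B| = 17, |A ∖ B| = 0.
(a) |A ∖ B| = 4: fails.
(b) |A ∩ B| > |A ∖ B|: holds.
(c) |A ∩ B| = 6: fails.
(d) |A ∩ B| / |A| > 2/3: holds.

(b), (d)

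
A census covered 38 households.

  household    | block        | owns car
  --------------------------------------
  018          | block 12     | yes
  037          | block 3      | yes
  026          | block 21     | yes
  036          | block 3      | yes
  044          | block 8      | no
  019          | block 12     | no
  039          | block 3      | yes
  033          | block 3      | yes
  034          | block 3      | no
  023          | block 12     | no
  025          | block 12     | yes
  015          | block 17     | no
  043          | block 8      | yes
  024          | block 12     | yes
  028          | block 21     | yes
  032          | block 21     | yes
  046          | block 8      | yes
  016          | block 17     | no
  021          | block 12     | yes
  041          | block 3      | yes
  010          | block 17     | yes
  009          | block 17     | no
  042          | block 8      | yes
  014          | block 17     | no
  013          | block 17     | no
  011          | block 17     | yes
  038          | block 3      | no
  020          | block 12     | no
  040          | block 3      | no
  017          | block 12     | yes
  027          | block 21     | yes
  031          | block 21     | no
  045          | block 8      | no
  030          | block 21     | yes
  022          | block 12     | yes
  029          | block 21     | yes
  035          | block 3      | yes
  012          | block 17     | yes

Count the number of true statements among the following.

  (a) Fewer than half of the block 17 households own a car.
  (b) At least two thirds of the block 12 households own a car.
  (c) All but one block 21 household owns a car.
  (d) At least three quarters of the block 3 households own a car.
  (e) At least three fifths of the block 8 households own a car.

4

(a) block 17: |A| = 8, |A ∩ B| = 3; needs |A ∩ B| < |A ∖ B| — true.
(b) block 12: |A| = 9, |A ∩ B| = 6; needs |A ∩ B| / |A| ≥ 2/3 — true.
(c) block 21: |A| = 7, |A ∩ B| = 6; needs |A ∖ B| = 1 — true.
(d) block 3: |A| = 9, |A ∩ B| = 6; needs |A ∩ B| / |A| ≥ 3/4 — false.
(e) block 8: |A| = 5, |A ∩ B| = 3; needs |A ∩ B| / |A| ≥ 3/5 — true.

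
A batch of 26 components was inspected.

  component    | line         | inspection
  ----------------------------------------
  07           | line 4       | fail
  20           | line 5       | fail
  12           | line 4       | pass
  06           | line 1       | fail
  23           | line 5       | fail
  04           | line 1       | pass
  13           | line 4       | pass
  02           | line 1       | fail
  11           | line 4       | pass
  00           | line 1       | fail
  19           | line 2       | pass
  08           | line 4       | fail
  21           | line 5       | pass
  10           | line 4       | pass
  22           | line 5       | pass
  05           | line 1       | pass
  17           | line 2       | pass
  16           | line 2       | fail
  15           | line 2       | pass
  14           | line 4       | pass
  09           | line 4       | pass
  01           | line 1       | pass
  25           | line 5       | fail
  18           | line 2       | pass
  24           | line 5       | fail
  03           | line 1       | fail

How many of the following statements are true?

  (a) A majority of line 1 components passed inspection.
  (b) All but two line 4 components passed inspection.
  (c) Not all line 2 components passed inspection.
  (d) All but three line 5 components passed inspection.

2

(a) line 1: |A| = 7, |A ∩ B| = 3; needs |A ∩ B| > |A ∖ B| — false.
(b) line 4: |A| = 8, |A ∩ B| = 6; needs |A ∖ B| = 2 — true.
(c) line 2: |A| = 5, |A ∩ B| = 4; needs A ⊄ B (|A ∖ B| ≥ 1) — true.
(d) line 5: |A| = 6, |A ∩ B| = 2; needs |A ∖ B| = 3 — false.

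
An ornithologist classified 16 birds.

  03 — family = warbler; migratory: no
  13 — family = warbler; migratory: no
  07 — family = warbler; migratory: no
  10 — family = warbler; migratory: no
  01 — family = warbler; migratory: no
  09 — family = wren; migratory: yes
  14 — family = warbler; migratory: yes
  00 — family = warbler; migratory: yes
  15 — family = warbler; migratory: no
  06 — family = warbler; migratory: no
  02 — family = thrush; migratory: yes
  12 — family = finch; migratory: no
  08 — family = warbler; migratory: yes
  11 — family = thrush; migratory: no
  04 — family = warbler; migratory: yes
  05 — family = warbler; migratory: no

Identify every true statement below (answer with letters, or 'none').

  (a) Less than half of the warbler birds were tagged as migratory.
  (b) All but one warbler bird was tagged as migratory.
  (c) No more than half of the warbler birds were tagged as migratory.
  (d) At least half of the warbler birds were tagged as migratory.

|A| = 12, |A ∩ B| = 4, |A ∖ B| = 8.
(a) |A ∩ B| < |A ∖ B|: holds.
(b) |A ∖ B| = 1: fails.
(c) |A ∩ B| ≤ |A ∖ B|: holds.
(d) |A ∩ B| ≥ |A ∖ B|: fails.

(a), (c)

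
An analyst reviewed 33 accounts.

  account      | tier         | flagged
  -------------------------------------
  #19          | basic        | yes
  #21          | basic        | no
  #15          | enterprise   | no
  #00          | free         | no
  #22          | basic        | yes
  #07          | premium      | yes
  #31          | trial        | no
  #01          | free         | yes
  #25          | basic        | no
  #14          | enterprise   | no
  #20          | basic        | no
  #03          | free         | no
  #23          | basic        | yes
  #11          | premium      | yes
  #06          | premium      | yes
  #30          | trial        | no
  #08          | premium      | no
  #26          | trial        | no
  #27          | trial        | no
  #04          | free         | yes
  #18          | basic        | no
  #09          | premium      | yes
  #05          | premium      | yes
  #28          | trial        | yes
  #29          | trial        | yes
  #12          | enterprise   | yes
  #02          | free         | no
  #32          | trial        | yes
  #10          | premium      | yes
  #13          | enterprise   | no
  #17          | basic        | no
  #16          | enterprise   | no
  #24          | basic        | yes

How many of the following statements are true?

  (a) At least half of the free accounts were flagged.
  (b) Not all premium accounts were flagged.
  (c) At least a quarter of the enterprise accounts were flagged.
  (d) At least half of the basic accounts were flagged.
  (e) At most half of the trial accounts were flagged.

(a) free: |A| = 5, |A ∩ B| = 2; needs |A ∩ B| ≥ |A ∖ B| — false.
(b) premium: |A| = 7, |A ∩ B| = 6; needs A ⊄ B (|A ∖ B| ≥ 1) — true.
(c) enterprise: |A| = 5, |A ∩ B| = 1; needs |A ∩ B| / |A| ≥ 1/4 — false.
(d) basic: |A| = 9, |A ∩ B| = 4; needs |A ∩ B| ≥ |A ∖ B| — false.
(e) trial: |A| = 7, |A ∩ B| = 3; needs |A ∩ B| ≤ |A ∖ B| — true.

2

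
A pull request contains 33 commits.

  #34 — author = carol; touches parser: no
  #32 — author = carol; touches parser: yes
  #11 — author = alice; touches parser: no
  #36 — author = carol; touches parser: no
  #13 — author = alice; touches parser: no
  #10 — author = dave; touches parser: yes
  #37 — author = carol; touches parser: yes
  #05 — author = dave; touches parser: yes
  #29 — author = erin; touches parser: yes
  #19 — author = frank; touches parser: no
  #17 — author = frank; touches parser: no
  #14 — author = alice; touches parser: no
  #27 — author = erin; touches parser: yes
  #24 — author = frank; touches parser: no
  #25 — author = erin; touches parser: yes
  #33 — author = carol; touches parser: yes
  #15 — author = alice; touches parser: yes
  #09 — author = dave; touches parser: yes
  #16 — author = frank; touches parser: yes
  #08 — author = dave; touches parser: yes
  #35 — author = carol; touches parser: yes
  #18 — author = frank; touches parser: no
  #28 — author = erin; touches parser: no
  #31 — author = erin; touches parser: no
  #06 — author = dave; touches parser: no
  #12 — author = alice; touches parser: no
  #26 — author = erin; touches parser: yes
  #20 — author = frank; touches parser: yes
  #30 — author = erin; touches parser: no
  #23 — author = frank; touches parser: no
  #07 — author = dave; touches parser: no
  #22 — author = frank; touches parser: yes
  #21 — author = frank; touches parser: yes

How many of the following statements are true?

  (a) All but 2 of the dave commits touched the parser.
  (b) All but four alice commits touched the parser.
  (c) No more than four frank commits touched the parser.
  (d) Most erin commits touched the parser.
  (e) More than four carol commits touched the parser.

(a) dave: |A| = 6, |A ∩ B| = 4; needs |A ∖ B| = 2 — true.
(b) alice: |A| = 5, |A ∩ B| = 1; needs |A ∖ B| = 4 — true.
(c) frank: |A| = 9, |A ∩ B| = 4; needs |A ∩ B| ≤ 4 — true.
(d) erin: |A| = 7, |A ∩ B| = 4; needs |A ∩ B| > |A ∖ B| — true.
(e) carol: |A| = 6, |A ∩ B| = 4; needs |A ∩ B| > 4 — false.

4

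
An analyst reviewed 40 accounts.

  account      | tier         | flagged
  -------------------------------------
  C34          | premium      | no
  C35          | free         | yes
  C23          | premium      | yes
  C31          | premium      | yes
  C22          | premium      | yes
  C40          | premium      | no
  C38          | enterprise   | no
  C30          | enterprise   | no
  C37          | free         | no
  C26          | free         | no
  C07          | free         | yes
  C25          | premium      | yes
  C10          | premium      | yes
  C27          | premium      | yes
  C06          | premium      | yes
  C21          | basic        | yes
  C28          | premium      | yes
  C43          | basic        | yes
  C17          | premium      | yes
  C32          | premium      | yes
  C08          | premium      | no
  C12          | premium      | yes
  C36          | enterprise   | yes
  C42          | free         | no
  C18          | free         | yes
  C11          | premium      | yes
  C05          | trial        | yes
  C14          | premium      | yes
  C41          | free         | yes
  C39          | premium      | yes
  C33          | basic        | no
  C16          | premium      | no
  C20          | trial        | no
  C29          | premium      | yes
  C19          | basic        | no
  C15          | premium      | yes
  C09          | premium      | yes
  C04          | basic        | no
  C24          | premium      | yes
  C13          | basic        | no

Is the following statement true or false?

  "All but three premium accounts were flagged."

Truth condition: |A ∖ B| = 3.
|A| = 22, |A ∩ B| = 18, |A ∖ B| = 4.
|A ∖ B| = 4, so the statement is false.

False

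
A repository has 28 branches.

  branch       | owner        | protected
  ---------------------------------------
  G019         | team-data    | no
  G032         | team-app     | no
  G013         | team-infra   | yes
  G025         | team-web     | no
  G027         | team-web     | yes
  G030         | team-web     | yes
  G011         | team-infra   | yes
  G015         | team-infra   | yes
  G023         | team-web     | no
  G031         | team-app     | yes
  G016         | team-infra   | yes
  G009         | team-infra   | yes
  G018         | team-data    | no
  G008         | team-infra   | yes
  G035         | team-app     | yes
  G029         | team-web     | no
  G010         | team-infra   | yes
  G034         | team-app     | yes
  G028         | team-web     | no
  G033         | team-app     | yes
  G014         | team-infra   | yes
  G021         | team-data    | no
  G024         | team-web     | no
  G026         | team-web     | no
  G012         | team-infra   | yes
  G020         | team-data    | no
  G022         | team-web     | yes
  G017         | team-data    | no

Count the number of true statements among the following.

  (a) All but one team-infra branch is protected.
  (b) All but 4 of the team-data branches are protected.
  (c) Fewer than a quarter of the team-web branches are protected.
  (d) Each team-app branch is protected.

(a) team-infra: |A| = 9, |A ∩ B| = 9; needs |A ∖ B| = 1 — false.
(b) team-data: |A| = 5, |A ∩ B| = 0; needs |A ∖ B| = 4 — false.
(c) team-web: |A| = 9, |A ∩ B| = 3; needs |A ∩ B| / |A| < 1/4 — false.
(d) team-app: |A| = 5, |A ∩ B| = 4; needs A ⊆ B, i.e. every element of A is in B (|A ∖ B| = 0) — false.

0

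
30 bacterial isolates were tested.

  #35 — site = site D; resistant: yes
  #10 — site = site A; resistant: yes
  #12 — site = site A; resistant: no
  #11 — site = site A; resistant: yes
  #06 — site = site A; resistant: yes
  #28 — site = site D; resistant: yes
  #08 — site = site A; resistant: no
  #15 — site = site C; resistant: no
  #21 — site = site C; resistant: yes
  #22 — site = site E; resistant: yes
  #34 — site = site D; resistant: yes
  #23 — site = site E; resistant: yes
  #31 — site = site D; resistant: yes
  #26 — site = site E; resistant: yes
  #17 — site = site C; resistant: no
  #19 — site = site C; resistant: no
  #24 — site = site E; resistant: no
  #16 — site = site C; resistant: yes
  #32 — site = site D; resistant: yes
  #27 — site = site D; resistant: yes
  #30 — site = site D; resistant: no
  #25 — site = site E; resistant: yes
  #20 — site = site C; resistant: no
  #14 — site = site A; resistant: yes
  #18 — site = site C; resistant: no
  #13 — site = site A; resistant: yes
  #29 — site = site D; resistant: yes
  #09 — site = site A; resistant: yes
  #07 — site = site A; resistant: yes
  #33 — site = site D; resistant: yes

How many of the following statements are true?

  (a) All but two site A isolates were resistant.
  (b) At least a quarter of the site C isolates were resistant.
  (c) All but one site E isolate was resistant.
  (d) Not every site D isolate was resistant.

4

(a) site A: |A| = 9, |A ∩ B| = 7; needs |A ∖ B| = 2 — true.
(b) site C: |A| = 7, |A ∩ B| = 2; needs |A ∩ B| / |A| ≥ 1/4 — true.
(c) site E: |A| = 5, |A ∩ B| = 4; needs |A ∖ B| = 1 — true.
(d) site D: |A| = 9, |A ∩ B| = 8; needs A ⊄ B (|A ∖ B| ≥ 1) — true.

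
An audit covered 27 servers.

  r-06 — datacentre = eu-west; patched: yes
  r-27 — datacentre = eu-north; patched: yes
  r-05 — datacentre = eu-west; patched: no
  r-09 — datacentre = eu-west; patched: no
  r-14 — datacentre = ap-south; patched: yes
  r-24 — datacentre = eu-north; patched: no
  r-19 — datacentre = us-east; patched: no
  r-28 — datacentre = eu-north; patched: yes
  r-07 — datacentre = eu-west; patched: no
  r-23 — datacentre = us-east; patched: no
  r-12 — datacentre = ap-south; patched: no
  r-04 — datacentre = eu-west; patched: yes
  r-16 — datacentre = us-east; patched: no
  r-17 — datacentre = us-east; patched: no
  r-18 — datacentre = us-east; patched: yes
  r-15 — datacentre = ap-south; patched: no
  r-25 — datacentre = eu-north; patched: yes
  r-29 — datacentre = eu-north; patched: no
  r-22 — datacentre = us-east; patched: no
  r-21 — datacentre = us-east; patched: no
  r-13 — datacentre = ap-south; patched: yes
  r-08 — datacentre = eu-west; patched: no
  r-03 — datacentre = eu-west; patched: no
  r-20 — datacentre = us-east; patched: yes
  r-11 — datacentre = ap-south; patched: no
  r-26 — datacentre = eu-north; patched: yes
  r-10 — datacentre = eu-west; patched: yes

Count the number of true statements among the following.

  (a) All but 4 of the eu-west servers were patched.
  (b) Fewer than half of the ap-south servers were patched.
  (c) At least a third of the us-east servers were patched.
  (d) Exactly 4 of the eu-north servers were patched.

2

(a) eu-west: |A| = 8, |A ∩ B| = 3; needs |A ∖ B| = 4 — false.
(b) ap-south: |A| = 5, |A ∩ B| = 2; needs |A ∩ B| < |A ∖ B| — true.
(c) us-east: |A| = 8, |A ∩ B| = 2; needs |A ∩ B| / |A| ≥ 1/3 — false.
(d) eu-north: |A| = 6, |A ∩ B| = 4; needs |A ∩ B| = 4 — true.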